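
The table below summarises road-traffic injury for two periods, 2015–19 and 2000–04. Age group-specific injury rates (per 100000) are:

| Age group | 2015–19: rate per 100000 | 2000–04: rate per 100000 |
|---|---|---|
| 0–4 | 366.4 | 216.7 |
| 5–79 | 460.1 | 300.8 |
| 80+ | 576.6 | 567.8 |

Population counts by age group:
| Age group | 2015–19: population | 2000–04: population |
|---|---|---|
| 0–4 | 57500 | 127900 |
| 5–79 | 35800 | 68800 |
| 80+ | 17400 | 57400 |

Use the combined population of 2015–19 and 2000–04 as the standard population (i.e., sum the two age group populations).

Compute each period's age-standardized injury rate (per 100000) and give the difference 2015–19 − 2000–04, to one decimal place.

Combined standard total = 364800; weights = 0.5082, 0.2867, 0.2050.
2015–19: 0.5082×366.4 + 0.2867×460.1 + 0.2050×576.6 = 436.3671 per 100000.
2000–04: 0.5082×216.7 + 0.2867×300.8 + 0.2050×567.8 = 312.8051 per 100000.
Difference = 436.3671 − 312.8051 = 123.5620.

123.6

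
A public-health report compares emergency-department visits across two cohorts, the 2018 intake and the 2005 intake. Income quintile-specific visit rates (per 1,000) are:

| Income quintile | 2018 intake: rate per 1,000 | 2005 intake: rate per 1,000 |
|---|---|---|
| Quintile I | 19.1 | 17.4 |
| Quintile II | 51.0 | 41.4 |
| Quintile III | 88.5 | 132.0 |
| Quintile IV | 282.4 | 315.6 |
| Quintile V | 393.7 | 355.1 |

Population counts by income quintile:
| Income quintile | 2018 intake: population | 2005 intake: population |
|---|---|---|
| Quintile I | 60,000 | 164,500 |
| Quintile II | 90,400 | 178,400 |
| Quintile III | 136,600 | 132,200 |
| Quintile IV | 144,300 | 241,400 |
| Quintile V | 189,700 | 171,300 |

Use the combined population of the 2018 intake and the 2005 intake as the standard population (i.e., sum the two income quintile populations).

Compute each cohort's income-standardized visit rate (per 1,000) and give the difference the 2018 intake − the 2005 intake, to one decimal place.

-5.0

Combined standard total = 1,508,800; weights = 0.1488, 0.1782, 0.1782, 0.2556, 0.2393.
The 2018 intake: 0.1488×19.1 + 0.1782×51.0 + 0.1782×88.5 + 0.2556×282.4 + 0.2393×393.7 = 194.0833 per 1,000.
The 2005 intake: 0.1488×17.4 + 0.1782×41.4 + 0.1782×132.0 + 0.2556×315.6 + 0.2393×355.1 = 199.1213 per 1,000.
Difference = 194.0833 − 199.1213 = -5.0380.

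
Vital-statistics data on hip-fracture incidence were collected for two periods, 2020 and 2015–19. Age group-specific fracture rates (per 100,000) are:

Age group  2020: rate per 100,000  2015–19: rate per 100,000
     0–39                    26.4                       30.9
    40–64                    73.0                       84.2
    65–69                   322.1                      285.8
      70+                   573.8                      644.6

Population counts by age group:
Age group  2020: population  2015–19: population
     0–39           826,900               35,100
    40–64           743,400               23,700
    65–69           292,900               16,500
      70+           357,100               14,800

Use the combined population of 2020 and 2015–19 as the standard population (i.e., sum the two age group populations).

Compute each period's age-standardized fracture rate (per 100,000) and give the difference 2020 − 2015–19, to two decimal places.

-11.93

Combined standard total = 2,310,400; weights = 0.3731, 0.3320, 0.1339, 0.1610.
2020: 0.3731×26.4 + 0.3320×73.0 + 0.1339×322.1 + 0.1610×573.8 = 169.5849 per 100,000.
2015–19: 0.3731×30.9 + 0.3320×84.2 + 0.1339×285.8 + 0.1610×644.6 = 181.5179 per 100,000.
Difference = 169.5849 − 181.5179 = -11.9329.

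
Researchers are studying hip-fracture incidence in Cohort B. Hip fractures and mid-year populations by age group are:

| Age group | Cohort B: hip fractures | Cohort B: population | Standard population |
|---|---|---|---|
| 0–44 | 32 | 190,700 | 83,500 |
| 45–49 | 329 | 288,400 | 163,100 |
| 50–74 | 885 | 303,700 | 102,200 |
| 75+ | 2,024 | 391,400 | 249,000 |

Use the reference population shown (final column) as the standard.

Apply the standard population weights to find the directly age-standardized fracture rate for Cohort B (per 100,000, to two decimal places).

Age-specific rates per 100,000 for Cohort B: 16.78, 114.08, 291.41, 517.12.
Standard total = 597,800; weights = 0.1397, 0.2728, 0.1710, 0.4165.
Standardized rate: 0.1397×16.78 + 0.2728×114.08 + 0.1710×291.41 + 0.4165×517.12 = 298.6807 per 100,000.

298.68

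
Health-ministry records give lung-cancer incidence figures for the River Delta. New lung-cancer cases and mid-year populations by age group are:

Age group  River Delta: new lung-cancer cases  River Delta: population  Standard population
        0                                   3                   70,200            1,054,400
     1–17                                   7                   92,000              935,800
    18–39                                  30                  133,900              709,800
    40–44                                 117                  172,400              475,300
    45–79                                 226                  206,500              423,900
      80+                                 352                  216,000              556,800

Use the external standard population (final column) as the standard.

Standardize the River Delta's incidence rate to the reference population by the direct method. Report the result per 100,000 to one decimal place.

47.4

Age-specific rates per 100,000 for the River Delta: 4.27, 7.61, 22.40, 67.87, 109.44, 162.96.
Standard total = 4,156,000; weights = 0.2537, 0.2252, 0.1708, 0.1144, 0.1020, 0.1340.
Standardized rate: 0.2537×4.27 + 0.2252×7.61 + 0.1708×22.40 + 0.1144×67.87 + 0.1020×109.44 + 0.1340×162.96 = 47.3812 per 100,000.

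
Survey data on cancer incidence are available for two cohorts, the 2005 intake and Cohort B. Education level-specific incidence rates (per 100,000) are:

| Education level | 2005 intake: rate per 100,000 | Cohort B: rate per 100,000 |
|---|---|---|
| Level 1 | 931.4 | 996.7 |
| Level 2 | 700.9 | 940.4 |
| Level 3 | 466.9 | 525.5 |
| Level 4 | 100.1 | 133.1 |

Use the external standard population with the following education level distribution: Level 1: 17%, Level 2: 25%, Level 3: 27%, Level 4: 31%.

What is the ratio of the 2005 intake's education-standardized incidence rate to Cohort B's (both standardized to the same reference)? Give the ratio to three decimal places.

Standard weights: 0.17, 0.25, 0.27, 0.31.
The 2005 intake: 0.1700×931.4 + 0.2500×700.9 + 0.2700×466.9 + 0.3100×100.1 = 490.6570 per 100,000.
Cohort B: 0.1700×996.7 + 0.2500×940.4 + 0.2700×525.5 + 0.3100×133.1 = 587.6850 per 100,000.
Ratio = 490.6570 ÷ 587.6850 = 0.83490.

0.835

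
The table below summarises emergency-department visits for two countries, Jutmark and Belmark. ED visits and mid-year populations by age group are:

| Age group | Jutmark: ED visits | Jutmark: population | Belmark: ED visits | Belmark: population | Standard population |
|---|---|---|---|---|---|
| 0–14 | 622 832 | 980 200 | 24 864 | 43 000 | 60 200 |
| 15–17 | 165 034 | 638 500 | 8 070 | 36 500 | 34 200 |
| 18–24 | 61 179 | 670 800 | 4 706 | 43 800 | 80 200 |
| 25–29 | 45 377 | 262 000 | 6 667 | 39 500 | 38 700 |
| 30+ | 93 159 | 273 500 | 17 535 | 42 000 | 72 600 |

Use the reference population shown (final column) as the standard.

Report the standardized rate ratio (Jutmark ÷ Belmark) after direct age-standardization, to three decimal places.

0.977

Age-specific rates per 1 000 for Jutmark: 635.413, 258.471, 91.203, 173.195, 340.618.
For Belmark: 578.233, 221.096, 107.443, 168.785, 417.500.
Standard total = 285 900; weights = 0.2106, 0.1196, 0.2805, 0.1354, 0.2539.
Jutmark: 0.2106×635.413 + 0.1196×258.471 + 0.2805×91.203 + 0.1354×173.195 + 0.2539×340.618 = 300.2364 per 1 000.
Belmark: 0.2106×578.233 + 0.1196×221.096 + 0.2805×107.443 + 0.1354×168.785 + 0.2539×417.500 = 307.2070 per 1 000.
Ratio = 300.2364 ÷ 307.2070 = 0.97731.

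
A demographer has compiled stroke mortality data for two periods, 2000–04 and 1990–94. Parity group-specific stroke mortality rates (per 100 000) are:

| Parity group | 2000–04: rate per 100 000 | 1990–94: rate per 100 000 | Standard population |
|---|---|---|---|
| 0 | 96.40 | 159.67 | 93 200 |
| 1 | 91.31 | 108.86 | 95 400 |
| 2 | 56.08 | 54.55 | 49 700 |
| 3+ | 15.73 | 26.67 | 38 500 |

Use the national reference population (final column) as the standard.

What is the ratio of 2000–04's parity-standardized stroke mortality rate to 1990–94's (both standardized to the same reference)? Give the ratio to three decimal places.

0.727

Standard total = 276 800; weights = 0.3367, 0.3447, 0.1796, 0.1391.
2000–04: 0.3367×96.40 + 0.3447×91.31 + 0.1796×56.08 + 0.1391×15.73 = 76.1858 per 100 000.
1990–94: 0.3367×159.67 + 0.3447×108.86 + 0.1796×54.55 + 0.1391×26.67 = 104.7847 per 100 000.
Ratio = 76.1858 ÷ 104.7847 = 0.72707.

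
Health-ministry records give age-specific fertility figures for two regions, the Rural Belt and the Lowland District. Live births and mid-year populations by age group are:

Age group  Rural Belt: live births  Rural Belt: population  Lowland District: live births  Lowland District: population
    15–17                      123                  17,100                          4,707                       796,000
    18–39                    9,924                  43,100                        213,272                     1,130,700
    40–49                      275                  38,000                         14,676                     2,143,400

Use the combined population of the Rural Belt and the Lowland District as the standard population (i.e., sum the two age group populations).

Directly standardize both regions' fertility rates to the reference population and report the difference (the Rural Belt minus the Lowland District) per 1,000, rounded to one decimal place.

Age-specific rates per 1,000 for the Rural Belt: 7.193, 230.255, 7.237.
For the Lowland District: 5.913, 188.619, 6.847.
Combined standard total = 4,168,300; weights = 0.1951, 0.2816, 0.5233.
The Rural Belt: 0.1951×7.193 + 0.2816×230.255 + 0.5233×7.237 = 70.0306 per 1,000.
The Lowland District: 0.1951×5.913 + 0.2816×188.619 + 0.5233×6.847 = 57.8523 per 1,000.
Difference = 70.0306 − 57.8523 = 12.1783.

12.2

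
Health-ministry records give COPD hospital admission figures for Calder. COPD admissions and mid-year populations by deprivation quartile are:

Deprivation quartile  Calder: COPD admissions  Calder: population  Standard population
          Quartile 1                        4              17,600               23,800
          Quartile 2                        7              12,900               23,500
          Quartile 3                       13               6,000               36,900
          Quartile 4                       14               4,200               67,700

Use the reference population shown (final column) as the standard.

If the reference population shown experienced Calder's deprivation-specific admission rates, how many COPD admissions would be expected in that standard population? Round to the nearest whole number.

Deprivation-specific rates per 10,000 for Calder: 2.27, 5.43, 21.67, 33.33.
Expected COPD admissions = Σ (standard pop × deprivation-specific rate ÷ 10,000)
= 23,800×2.27/10,000 + 23,500×5.43/10,000 + 36,900×21.67/10,000 + 67,700×33.33/10,000
= 5.41 + 12.75 + 79.95 + 225.67 = 323.78.

324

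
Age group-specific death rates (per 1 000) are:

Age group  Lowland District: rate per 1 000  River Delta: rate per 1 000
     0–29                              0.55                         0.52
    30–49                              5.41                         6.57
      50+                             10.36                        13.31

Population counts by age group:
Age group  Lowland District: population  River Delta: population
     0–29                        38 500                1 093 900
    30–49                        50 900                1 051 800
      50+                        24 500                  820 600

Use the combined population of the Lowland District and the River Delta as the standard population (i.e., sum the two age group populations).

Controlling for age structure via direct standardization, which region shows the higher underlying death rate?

Combined standard total = 3 080 200; weights = 0.3676, 0.3580, 0.2744.
The Lowland District: 0.3676×0.55 + 0.3580×5.41 + 0.2744×10.36 = 4.9814 per 1 000.
The River Delta: 0.3676×0.52 + 0.3580×6.57 + 0.2744×13.31 = 6.1950 per 1 000.

River Delta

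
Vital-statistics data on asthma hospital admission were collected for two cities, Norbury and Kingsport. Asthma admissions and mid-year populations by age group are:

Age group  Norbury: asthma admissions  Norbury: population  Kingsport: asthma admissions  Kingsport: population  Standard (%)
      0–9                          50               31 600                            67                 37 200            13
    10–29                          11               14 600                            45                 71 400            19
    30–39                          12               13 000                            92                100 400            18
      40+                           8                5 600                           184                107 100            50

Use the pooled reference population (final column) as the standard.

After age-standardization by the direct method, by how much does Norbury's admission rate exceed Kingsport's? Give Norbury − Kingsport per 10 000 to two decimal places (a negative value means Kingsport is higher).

-1.49

Age-specific rates per 10 000 for Norbury: 15.82, 7.53, 9.23, 14.29.
For Kingsport: 18.01, 6.30, 9.16, 17.18.
Standard weights: 0.13, 0.19, 0.18, 0.50.
Norbury: 0.1300×15.82 + 0.1900×7.53 + 0.1800×9.23 + 0.5000×14.29 = 12.2929 per 10 000.
Kingsport: 0.1300×18.01 + 0.1900×6.30 + 0.1800×9.16 + 0.5000×17.18 = 13.7784 per 10 000.
Difference = 12.2929 − 13.7784 = -1.4855.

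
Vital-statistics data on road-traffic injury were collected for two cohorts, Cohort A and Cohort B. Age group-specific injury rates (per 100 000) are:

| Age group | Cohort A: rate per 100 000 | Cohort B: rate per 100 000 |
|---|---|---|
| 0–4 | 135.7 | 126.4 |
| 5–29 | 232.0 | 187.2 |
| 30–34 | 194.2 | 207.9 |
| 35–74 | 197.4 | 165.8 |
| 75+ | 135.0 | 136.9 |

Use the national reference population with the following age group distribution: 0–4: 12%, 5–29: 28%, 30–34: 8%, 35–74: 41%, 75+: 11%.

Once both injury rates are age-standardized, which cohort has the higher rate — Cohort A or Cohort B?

Standard weights: 0.12, 0.28, 0.08, 0.41, 0.11.
Cohort A: 0.1200×135.7 + 0.2800×232.0 + 0.0800×194.2 + 0.4100×197.4 + 0.1100×135.0 = 192.5640 per 100 000.
Cohort B: 0.1200×126.4 + 0.2800×187.2 + 0.0800×207.9 + 0.4100×165.8 + 0.1100×136.9 = 167.2530 per 100 000.

Cohort A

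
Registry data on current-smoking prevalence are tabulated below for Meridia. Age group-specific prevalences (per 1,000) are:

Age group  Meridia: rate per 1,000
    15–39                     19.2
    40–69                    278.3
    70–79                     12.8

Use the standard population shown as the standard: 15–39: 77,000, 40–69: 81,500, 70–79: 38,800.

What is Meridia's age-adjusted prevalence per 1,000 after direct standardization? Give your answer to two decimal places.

Standard total = 197,300; weights = 0.3903, 0.4131, 0.1967.
Standardized rate: 0.3903×19.2 + 0.4131×278.3 + 0.1967×12.8 = 124.9695 per 1,000.

124.97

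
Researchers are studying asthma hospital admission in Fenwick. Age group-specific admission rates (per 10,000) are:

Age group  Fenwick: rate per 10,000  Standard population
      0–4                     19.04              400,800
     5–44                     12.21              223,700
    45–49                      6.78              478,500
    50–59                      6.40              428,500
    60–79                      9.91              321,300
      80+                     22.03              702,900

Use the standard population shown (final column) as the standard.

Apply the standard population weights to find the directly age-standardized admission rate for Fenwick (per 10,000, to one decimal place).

Standard total = 2,555,700; weights = 0.1568, 0.0875, 0.1872, 0.1677, 0.1257, 0.2750.
Standardized rate: 0.1568×19.04 + 0.0875×12.21 + 0.1872×6.78 + 0.1677×6.40 + 0.1257×9.91 + 0.2750×22.03 = 13.7020 per 10,000.

13.7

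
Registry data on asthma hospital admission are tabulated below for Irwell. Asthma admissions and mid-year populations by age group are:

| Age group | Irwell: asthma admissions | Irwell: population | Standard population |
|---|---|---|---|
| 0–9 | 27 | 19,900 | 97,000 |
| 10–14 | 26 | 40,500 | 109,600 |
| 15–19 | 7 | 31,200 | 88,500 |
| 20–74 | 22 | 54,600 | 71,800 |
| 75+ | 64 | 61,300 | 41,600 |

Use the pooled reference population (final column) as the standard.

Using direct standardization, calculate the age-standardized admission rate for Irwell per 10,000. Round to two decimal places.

7.20

Age-specific rates per 10,000 for Irwell: 13.57, 6.42, 2.24, 4.03, 10.44.
Standard total = 408,500; weights = 0.2375, 0.2683, 0.2166, 0.1758, 0.1018.
Standardized rate: 0.2375×13.57 + 0.2683×6.42 + 0.2166×2.24 + 0.1758×4.03 + 0.1018×10.44 = 7.2016 per 10,000.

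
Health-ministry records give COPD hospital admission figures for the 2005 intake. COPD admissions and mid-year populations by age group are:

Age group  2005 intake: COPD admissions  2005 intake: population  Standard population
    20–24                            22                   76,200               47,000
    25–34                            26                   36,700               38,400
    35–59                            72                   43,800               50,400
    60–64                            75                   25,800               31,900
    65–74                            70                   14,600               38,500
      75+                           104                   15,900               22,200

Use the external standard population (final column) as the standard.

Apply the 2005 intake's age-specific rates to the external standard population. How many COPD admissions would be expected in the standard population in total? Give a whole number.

Age-specific rates per 10,000 for the 2005 intake: 2.89, 7.08, 16.44, 29.07, 47.95, 65.41.
Expected COPD admissions = Σ (standard pop × age-specific rate ÷ 10,000)
= 47,000×2.89/10,000 + 38,400×7.08/10,000 + 50,400×16.44/10,000 + 31,900×29.07/10,000 + 38,500×47.95/10,000 + 22,200×65.41/10,000
= 13.57 + 27.20 + 82.85 + 92.73 + 184.59 + 145.21 = 546.15.

546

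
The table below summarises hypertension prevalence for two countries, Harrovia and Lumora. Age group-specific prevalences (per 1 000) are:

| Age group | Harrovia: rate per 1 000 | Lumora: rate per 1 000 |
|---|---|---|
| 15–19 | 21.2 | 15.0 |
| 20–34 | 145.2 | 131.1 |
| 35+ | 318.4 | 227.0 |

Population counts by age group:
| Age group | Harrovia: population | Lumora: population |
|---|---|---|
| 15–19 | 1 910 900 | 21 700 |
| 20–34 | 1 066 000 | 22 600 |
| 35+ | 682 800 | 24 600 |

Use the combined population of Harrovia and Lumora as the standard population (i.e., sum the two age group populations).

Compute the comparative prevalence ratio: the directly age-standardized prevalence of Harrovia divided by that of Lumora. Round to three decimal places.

1.277

Combined standard total = 3 728 600; weights = 0.5183, 0.2920, 0.1897.
Harrovia: 0.5183×21.2 + 0.2920×145.2 + 0.1897×318.4 = 113.7886 per 1 000.
Lumora: 0.5183×15.0 + 0.2920×131.1 + 0.1897×227.0 = 89.1177 per 1 000.
Ratio = 113.7886 ÷ 89.1177 = 1.27683.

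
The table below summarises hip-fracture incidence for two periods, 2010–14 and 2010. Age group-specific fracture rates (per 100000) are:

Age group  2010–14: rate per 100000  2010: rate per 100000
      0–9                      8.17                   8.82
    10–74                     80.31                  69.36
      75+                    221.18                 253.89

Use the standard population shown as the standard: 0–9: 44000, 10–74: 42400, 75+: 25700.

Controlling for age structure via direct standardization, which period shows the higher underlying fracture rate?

2010

Standard total = 112100; weights = 0.3925, 0.3782, 0.2293.
2010–14: 0.3925×8.17 + 0.3782×80.31 + 0.2293×221.18 = 84.2904 per 100000.
2010: 0.3925×8.82 + 0.3782×69.36 + 0.2293×253.89 = 87.9029 per 100000.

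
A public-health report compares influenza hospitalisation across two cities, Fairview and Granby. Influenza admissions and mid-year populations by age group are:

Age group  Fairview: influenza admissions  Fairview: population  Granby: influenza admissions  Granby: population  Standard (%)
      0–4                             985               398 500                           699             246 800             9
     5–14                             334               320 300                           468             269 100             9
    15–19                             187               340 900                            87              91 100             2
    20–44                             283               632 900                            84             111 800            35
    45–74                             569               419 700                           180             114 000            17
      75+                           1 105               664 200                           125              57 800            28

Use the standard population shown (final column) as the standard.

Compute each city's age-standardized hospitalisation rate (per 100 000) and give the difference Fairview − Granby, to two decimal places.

-38.74

Age-specific rates per 100 000 for Fairview: 247.18, 104.28, 54.85, 44.71, 135.57, 166.37.
For Granby: 283.23, 173.91, 95.50, 75.13, 157.89, 216.26.
Standard weights: 0.09, 0.09, 0.02, 0.35, 0.17, 0.28.
Fairview: 0.0900×247.18 + 0.0900×104.28 + 0.0200×54.85 + 0.3500×44.71 + 0.1700×135.57 + 0.2800×166.37 = 118.0079 per 100 000.
Granby: 0.0900×283.23 + 0.0900×173.91 + 0.0200×95.50 + 0.3500×75.13 + 0.1700×157.89 + 0.2800×216.26 = 156.7451 per 100 000.
Difference = 118.0079 − 156.7451 = -38.7372.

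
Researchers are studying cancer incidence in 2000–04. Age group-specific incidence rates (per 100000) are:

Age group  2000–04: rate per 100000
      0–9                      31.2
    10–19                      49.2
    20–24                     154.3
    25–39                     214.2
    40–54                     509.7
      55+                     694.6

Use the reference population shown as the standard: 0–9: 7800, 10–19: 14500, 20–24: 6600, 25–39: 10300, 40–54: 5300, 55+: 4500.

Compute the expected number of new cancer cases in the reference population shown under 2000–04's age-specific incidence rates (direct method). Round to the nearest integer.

Expected new cancer cases = Σ (standard pop × age-specific rate ÷ 100000)
= 7800×31.2/100000 + 14500×49.2/100000 + 6600×154.3/100000 + 10300×214.2/100000 + 5300×509.7/100000 + 4500×694.6/100000
= 2.43 + 7.13 + 10.18 + 22.06 + 27.01 + 31.26 = 100.09.

100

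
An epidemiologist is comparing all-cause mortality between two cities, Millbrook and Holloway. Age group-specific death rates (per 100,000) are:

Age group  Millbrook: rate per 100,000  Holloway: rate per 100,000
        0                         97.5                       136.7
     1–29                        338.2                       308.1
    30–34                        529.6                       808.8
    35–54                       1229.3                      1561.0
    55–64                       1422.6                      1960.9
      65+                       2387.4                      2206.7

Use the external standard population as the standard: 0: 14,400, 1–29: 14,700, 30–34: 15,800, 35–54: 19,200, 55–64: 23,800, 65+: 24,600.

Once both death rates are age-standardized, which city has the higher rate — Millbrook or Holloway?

Holloway

Standard total = 112,500; weights = 0.1280, 0.1307, 0.1404, 0.1707, 0.2116, 0.2187.
Millbrook: 0.1280×97.5 + 0.1307×338.2 + 0.1404×529.6 + 0.1707×1229.3 + 0.2116×1422.6 + 0.2187×2387.4 = 1163.8551 per 100,000.
Holloway: 0.1280×136.7 + 0.1307×308.1 + 0.1404×808.8 + 0.1707×1561.0 + 0.2116×1960.9 + 0.2187×2206.7 = 1335.1292 per 100,000.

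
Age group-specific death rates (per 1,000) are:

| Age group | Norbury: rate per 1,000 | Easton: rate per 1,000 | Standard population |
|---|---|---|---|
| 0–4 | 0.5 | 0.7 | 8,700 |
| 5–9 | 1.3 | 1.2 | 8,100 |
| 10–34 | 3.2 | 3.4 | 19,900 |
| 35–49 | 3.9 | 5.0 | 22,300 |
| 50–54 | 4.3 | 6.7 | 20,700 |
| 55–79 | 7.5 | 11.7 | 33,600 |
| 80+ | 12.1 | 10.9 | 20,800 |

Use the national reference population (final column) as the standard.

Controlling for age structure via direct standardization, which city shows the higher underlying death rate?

Standard total = 134,100; weights = 0.0649, 0.0604, 0.1484, 0.1663, 0.1544, 0.2506, 0.1551.
Norbury: 0.0649×0.5 + 0.0604×1.3 + 0.1484×3.2 + 0.1663×3.9 + 0.1544×4.3 + 0.2506×7.5 + 0.1551×12.1 = 5.6541 per 1,000.
Easton: 0.0649×0.7 + 0.0604×1.2 + 0.1484×3.4 + 0.1663×5.0 + 0.1544×6.7 + 0.2506×11.7 + 0.1551×10.9 = 7.1104 per 1,000.

Easton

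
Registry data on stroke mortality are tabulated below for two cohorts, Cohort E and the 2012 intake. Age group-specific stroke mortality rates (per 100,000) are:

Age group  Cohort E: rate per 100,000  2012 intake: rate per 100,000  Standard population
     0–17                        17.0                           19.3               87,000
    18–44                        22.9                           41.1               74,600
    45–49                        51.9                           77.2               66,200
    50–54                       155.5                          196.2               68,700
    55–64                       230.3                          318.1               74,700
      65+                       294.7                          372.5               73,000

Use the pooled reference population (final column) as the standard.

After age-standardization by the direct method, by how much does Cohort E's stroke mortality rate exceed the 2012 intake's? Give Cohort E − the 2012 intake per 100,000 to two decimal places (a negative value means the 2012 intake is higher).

-41.12

Standard total = 444,200; weights = 0.1959, 0.1679, 0.1490, 0.1547, 0.1682, 0.1643.
Cohort E: 0.1959×17.0 + 0.1679×22.9 + 0.1490×51.9 + 0.1547×155.5 + 0.1682×230.3 + 0.1643×294.7 = 126.1199 per 100,000.
The 2012 intake: 0.1959×19.3 + 0.1679×41.1 + 0.1490×77.2 + 0.1547×196.2 + 0.1682×318.1 + 0.1643×372.5 = 167.2429 per 100,000.
Difference = 126.1199 − 167.2429 = -41.1230.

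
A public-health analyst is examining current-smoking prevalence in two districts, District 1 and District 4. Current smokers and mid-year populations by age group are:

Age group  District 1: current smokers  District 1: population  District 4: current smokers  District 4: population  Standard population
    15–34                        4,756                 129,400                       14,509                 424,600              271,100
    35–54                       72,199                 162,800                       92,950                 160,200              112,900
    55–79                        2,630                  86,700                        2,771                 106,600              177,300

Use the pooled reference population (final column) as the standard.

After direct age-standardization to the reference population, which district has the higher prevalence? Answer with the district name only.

District 4

Age-specific rates per 1,000 for District 1: 36.754, 443.483, 30.334.
For District 4: 34.171, 580.212, 25.994.
Standard total = 561,300; weights = 0.4830, 0.2011, 0.3159.
District 1: 0.4830×36.754 + 0.2011×443.483 + 0.3159×30.334 = 116.5359 per 1,000.
District 4: 0.4830×34.171 + 0.2011×580.212 + 0.3159×25.994 = 141.4191 per 1,000.
The crude rates (210.04 vs 159.43) would put District 1 higher, but that reflects its age composition; once standardized to a common age structure, District 4 has the higher underlying rate.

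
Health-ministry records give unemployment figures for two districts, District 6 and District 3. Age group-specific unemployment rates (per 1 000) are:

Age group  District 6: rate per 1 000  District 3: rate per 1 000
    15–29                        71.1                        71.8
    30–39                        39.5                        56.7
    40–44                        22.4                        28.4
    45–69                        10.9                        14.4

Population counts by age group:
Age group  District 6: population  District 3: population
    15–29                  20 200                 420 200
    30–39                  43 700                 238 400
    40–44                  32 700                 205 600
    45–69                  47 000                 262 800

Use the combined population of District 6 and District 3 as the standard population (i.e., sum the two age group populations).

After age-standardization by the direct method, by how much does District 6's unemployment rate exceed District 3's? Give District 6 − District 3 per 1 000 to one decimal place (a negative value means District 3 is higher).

-6.0

Combined standard total = 1 270 600; weights = 0.3466, 0.2220, 0.1875, 0.2438.
District 6: 0.3466×71.1 + 0.2220×39.5 + 0.1875×22.4 + 0.2438×10.9 = 40.2724 per 1 000.
District 3: 0.3466×71.8 + 0.2220×56.7 + 0.1875×28.4 + 0.2438×14.4 = 46.3125 per 1 000.
Difference = 40.2724 − 46.3125 = -6.0401.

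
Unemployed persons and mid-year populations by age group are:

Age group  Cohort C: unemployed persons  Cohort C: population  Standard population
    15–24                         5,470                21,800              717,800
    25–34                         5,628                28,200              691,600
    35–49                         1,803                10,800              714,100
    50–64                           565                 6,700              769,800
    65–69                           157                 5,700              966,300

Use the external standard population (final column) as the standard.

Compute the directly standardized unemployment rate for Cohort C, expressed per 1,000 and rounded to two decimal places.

Age-specific rates per 1,000 for Cohort C: 250.917, 199.574, 166.944, 84.328, 27.544.
Standard total = 3,859,600; weights = 0.1860, 0.1792, 0.1850, 0.1995, 0.2504.
Standardized rate: 0.1860×250.917 + 0.1792×199.574 + 0.1850×166.944 + 0.1995×84.328 + 0.2504×27.544 = 137.0300 per 1,000.

137.03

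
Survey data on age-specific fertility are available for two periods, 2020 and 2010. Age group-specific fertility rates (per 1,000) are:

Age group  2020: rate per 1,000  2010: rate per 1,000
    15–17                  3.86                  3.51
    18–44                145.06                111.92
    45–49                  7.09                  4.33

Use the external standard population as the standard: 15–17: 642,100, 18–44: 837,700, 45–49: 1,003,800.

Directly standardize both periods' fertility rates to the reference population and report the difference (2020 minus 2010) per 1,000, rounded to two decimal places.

Standard total = 2,483,600; weights = 0.2585, 0.3373, 0.4042.
2020: 0.2585×3.86 + 0.3373×145.06 + 0.4042×7.09 = 52.7912 per 1,000.
2010: 0.2585×3.51 + 0.3373×111.92 + 0.4042×4.33 = 40.4073 per 1,000.
Difference = 52.7912 − 40.4073 = 12.3839.

12.38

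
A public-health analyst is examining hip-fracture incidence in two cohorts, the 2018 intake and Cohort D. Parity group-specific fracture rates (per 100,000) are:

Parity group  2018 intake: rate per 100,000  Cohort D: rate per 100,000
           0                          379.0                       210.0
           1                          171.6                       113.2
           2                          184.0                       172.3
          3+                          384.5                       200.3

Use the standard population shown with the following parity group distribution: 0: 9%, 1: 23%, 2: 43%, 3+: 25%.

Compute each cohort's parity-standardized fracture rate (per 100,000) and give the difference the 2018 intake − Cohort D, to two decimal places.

79.72

Standard weights: 0.09, 0.23, 0.43, 0.25.
The 2018 intake: 0.0900×379.0 + 0.2300×171.6 + 0.4300×184.0 + 0.2500×384.5 = 248.8230 per 100,000.
Cohort D: 0.0900×210.0 + 0.2300×113.2 + 0.4300×172.3 + 0.2500×200.3 = 169.1000 per 100,000.
Difference = 248.8230 − 169.1000 = 79.7230.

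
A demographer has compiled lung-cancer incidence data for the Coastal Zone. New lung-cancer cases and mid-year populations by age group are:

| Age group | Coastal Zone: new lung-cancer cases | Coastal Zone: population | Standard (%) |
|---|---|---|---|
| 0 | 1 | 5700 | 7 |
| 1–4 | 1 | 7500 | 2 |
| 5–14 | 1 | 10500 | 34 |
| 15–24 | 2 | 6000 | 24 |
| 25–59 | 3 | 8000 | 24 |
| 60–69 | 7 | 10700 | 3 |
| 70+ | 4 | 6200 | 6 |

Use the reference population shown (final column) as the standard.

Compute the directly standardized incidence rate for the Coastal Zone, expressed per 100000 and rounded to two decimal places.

27.57

Age-specific rates per 100000 for the Coastal Zone: 17.54, 13.33, 9.52, 33.33, 37.50, 65.42, 64.52.
Standard weights: 0.07, 0.02, 0.34, 0.24, 0.24, 0.03, 0.06.
Standardized rate: 0.0700×17.54 + 0.0200×13.33 + 0.3400×9.52 + 0.2400×33.33 + 0.2400×37.50 + 0.0300×65.42 + 0.0600×64.52 = 27.5664 per 100000.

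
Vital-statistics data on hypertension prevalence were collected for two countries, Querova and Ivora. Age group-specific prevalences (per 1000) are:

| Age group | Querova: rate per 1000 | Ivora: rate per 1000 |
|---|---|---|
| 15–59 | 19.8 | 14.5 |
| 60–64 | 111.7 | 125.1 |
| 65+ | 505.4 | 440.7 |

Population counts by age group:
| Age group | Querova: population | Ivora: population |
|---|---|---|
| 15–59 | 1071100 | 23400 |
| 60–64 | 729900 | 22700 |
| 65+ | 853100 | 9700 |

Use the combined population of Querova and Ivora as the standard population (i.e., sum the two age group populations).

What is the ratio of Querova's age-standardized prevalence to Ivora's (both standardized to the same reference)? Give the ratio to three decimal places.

Combined standard total = 2709900; weights = 0.4039, 0.2777, 0.3184.
Querova: 0.4039×19.8 + 0.2777×111.7 + 0.3184×505.4 = 199.9320 per 1000.
Ivora: 0.4039×14.5 + 0.2777×125.1 + 0.3184×440.7 = 180.9131 per 1000.
Ratio = 199.9320 ÷ 180.9131 = 1.10513.

1.105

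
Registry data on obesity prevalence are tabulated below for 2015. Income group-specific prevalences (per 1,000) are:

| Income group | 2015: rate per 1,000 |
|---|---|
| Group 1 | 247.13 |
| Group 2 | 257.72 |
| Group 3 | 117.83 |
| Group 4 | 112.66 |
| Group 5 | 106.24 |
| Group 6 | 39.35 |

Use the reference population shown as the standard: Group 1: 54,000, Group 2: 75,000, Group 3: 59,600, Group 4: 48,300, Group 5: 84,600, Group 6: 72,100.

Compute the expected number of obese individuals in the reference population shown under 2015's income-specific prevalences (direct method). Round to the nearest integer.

56963

Expected obese individuals = Σ (standard pop × income-specific rate ÷ 1,000)
= 54,000×247.13/1,000 + 75,000×257.72/1,000 + 59,600×117.83/1,000 + 48,300×112.66/1,000 + 84,600×106.24/1,000 + 72,100×39.35/1,000
= 13345.02 + 19329.00 + 7022.67 + 5441.48 + 8987.90 + 2837.14 = 56963.21.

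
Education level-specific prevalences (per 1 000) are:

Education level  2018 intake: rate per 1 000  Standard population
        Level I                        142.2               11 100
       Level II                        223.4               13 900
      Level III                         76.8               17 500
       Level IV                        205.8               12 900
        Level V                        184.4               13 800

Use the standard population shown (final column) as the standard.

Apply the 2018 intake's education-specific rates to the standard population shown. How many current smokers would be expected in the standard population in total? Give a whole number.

11227

Expected current smokers = Σ (standard pop × education-specific rate ÷ 1 000)
= 11 100×142.2/1 000 + 13 900×223.4/1 000 + 17 500×76.8/1 000 + 12 900×205.8/1 000 + 13 800×184.4/1 000
= 1578.42 + 3105.26 + 1344.00 + 2654.82 + 2544.72 = 11227.22.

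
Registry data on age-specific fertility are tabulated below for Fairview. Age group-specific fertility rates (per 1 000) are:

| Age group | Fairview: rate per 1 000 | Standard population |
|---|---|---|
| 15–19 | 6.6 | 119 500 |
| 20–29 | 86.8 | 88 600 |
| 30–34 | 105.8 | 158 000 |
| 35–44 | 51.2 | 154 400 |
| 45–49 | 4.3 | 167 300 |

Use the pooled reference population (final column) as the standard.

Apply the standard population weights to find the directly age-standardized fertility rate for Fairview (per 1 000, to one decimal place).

Standard total = 687 800; weights = 0.1737, 0.1288, 0.2297, 0.2245, 0.2432.
Standardized rate: 0.1737×6.6 + 0.1288×86.8 + 0.2297×105.8 + 0.2245×51.2 + 0.2432×4.3 = 49.1716 per 1 000.

49.2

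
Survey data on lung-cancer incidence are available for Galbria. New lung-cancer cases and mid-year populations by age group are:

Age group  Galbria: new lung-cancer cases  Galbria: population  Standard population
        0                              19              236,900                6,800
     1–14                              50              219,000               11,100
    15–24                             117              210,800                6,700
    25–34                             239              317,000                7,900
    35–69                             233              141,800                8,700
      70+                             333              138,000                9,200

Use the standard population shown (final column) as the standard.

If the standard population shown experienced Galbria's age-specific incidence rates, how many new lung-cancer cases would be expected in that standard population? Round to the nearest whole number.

Age-specific rates per 100,000 for Galbria: 8.02, 22.83, 55.50, 75.39, 164.32, 241.30.
Expected new lung-cancer cases = Σ (standard pop × age-specific rate ÷ 100,000)
= 6,800×8.02/100,000 + 11,100×22.83/100,000 + 6,700×55.50/100,000 + 7,900×75.39/100,000 + 8,700×164.32/100,000 + 9,200×241.30/100,000
= 0.55 + 2.53 + 3.72 + 5.96 + 14.30 + 22.20 = 49.25.

49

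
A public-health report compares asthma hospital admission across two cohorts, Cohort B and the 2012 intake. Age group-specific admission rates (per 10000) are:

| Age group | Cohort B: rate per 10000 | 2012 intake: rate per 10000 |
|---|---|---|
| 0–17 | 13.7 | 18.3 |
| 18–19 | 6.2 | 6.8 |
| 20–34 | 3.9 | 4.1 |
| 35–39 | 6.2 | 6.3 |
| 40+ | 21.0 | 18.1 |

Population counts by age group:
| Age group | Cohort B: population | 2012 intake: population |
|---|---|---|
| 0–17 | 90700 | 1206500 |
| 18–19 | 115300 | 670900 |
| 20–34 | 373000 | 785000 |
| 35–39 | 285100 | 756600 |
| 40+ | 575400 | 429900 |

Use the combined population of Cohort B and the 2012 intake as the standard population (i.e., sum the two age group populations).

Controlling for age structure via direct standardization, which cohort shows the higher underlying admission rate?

Combined standard total = 5288400; weights = 0.2453, 0.1487, 0.2190, 0.1970, 0.1901.
Cohort B: 0.2453×13.7 + 0.1487×6.2 + 0.2190×3.9 + 0.1970×6.2 + 0.1901×21.0 = 10.3495 per 10000.
The 2012 intake: 0.2453×18.3 + 0.1487×6.8 + 0.2190×4.1 + 0.1970×6.3 + 0.1901×18.1 = 11.0792 per 10000.
The crude rates (11.99 vs 11.02) would put Cohort B higher, but that reflects its age composition; once standardized to a common age structure, the 2012 intake has the higher underlying rate.

2012 intake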